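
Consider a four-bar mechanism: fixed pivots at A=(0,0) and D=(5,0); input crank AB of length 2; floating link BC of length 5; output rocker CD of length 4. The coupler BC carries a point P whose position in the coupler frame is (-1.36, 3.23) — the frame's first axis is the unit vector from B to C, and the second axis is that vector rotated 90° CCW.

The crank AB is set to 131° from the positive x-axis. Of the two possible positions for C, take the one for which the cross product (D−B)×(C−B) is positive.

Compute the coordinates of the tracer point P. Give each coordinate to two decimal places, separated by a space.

A=(0,0), D=(5.00,0)
B = A + 2.00·(cos131°, sin131°) = (-1.3121, 1.5094)
|BD| = 6.4901
circle(B,5.00) ∩ circle(D,4.00): a=3.9384, h=3.0804
  candidates: C₊=(3.2347,3.5894) cross=19.992; C₋=(1.8019,-2.4025) cross=-19.992
  mode + wants cross > 0 → take C=(3.2347,3.5894) (cross=19.992)
ex = (C−B)/|BC| = (0.9094,0.4160); ey = (-0.4160,0.9094)
P = B + -1.36·ex + 3.23·ey = (-3.8925,3.8809)

-3.89 3.88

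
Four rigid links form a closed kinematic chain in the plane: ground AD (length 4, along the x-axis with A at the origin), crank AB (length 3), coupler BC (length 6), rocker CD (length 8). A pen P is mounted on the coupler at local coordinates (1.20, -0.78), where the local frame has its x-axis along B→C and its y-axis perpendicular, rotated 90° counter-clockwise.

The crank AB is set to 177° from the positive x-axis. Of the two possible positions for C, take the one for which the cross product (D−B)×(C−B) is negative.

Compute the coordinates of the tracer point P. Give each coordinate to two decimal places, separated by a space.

-3.48 -1.19

A=(0,0), D=(4.00,0)
B = A + 3.00·(cos177°, sin177°) = (-2.9959, 0.1570)
|BD| = 6.9977
circle(B,6.00) ∩ circle(D,8.00): a=1.4982, h=5.8100
  candidates: C₊=(-1.3678,5.9319) cross=40.656; C₋=(-1.6285,-5.6851) cross=-40.656
  mode - wants cross < 0 → take C=(-1.6285,-5.6851) (cross=-40.656)
ex = (C−B)/|BC| = (0.2279,-0.9737); ey = (0.9737,0.2279)
P = B + 1.20·ex + -0.78·ey = (-3.4819,-1.1892)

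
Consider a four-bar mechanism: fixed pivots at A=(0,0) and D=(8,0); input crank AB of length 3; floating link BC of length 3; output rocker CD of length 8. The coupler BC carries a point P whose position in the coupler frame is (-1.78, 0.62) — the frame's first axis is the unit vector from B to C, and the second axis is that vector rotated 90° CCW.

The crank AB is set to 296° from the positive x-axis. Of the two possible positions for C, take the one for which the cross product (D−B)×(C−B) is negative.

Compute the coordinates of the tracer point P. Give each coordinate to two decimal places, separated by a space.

1.36 -0.81

A=(0,0), D=(8.00,0)
B = A + 3.00·(cos296°, sin296°) = (1.3151, -2.6964)
|BD| = 7.2082
circle(B,3.00) ∩ circle(D,8.00): a=-0.2110, h=2.9926
  candidates: C₊=(-0.0000,-0.0000) cross=21.571; C₋=(2.2389,-5.5506) cross=-21.571
  mode - wants cross < 0 → take C=(2.2389,-5.5506) (cross=-21.571)
ex = (C−B)/|BC| = (0.3079,-0.9514); ey = (0.9514,0.3079)
P = B + -1.78·ex + 0.62·ey = (1.3569,-0.8120)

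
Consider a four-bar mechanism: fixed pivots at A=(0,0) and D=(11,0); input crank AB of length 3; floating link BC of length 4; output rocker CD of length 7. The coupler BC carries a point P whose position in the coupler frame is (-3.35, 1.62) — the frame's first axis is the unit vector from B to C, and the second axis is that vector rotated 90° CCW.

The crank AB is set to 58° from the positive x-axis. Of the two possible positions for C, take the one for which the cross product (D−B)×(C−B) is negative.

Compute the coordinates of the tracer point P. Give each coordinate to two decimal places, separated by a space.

A=(0,0), D=(11.00,0)
B = A + 3.00·(cos58°, sin58°) = (1.5898, 2.5441)
|BD| = 9.7481
circle(B,4.00) ∩ circle(D,7.00): a=3.1814, h=2.4246
  candidates: C₊=(5.2937,4.0544) cross=23.635; C₋=(4.0281,-0.6267) cross=-23.635
  mode - wants cross < 0 → take C=(4.0281,-0.6267) (cross=-23.635)
ex = (C−B)/|BC| = (0.6096,-0.7927); ey = (0.7927,0.6096)
P = B + -3.35·ex + 1.62·ey = (0.8318,6.1873)

0.83 6.19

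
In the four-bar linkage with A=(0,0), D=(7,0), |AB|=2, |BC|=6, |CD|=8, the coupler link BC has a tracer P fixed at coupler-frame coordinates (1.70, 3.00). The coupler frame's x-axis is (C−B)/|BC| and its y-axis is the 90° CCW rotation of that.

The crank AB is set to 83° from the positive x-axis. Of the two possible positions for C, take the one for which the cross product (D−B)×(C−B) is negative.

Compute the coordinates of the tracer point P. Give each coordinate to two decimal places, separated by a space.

A=(0,0), D=(7.00,0)
B = A + 2.00·(cos83°, sin83°) = (0.2437, 1.9851)
|BD| = 7.0419
circle(B,6.00) ∩ circle(D,8.00): a=1.5328, h=5.8009
  candidates: C₊=(3.3497,7.1186) cross=40.849; C₋=(0.0791,-4.0126) cross=-40.849
  mode - wants cross < 0 → take C=(0.0791,-4.0126) (cross=-40.849)
ex = (C−B)/|BC| = (-0.0274,-0.9996); ey = (0.9996,-0.0274)
P = B + 1.70·ex + 3.00·ey = (3.1960,0.2034)

3.20 0.20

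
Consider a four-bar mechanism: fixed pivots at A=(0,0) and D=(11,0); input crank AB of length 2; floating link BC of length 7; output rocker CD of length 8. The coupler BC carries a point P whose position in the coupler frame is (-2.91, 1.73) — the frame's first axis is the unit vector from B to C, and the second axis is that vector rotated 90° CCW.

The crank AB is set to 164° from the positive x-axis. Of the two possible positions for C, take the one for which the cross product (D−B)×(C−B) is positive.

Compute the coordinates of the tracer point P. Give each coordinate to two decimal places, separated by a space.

A=(0,0), D=(11.00,0)
B = A + 2.00·(cos164°, sin164°) = (-1.9225, 0.5513)
|BD| = 12.9343
circle(B,7.00) ∩ circle(D,8.00): a=5.8873, h=3.7868
  candidates: C₊=(4.1208,4.0837) cross=48.980; C₋=(3.7980,-3.4830) cross=-48.980
  mode + wants cross > 0 → take C=(4.1208,4.0837) (cross=48.980)
ex = (C−B)/|BC| = (0.8633,0.5046); ey = (-0.5046,0.8633)
P = B + -2.91·ex + 1.73·ey = (-5.3078,0.5764)

-5.31 0.58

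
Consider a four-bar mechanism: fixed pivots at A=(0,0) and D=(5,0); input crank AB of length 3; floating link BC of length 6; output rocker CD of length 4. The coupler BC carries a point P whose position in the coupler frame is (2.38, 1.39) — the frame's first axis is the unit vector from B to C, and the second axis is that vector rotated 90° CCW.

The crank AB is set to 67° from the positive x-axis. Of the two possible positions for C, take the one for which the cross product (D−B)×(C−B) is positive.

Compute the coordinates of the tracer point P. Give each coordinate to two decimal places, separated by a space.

3.40 4.39

A=(0,0), D=(5.00,0)
B = A + 3.00·(cos67°, sin67°) = (1.1722, 2.7615)
|BD| = 4.7200
circle(B,6.00) ∩ circle(D,4.00): a=4.4786, h=3.9927
  candidates: C₊=(7.1403,3.3792) cross=18.845; C₋=(2.4683,-3.0968) cross=-18.845
  mode + wants cross > 0 → take C=(7.1403,3.3792) (cross=18.845)
ex = (C−B)/|BC| = (0.9947,0.1029); ey = (-0.1029,0.9947)
P = B + 2.38·ex + 1.39·ey = (3.3964,4.3891)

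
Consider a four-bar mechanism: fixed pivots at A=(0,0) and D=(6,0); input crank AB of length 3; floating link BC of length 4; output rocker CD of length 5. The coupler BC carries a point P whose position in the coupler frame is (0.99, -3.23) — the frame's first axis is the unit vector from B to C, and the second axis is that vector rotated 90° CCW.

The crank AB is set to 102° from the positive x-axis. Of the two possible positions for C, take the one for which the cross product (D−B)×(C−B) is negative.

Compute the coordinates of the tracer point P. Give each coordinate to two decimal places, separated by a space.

A=(0,0), D=(6.00,0)
B = A + 3.00·(cos102°, sin102°) = (-0.6237, 2.9344)
|BD| = 7.2446
circle(B,4.00) ∩ circle(D,5.00): a=3.0012, h=2.6444
  candidates: C₊=(3.1913,4.1366) cross=19.158; C₋=(1.0491,-0.6990) cross=-19.158
  mode - wants cross < 0 → take C=(1.0491,-0.6990) (cross=-19.158)
ex = (C−B)/|BC| = (0.4182,-0.9084); ey = (0.9084,0.4182)
P = B + 0.99·ex + -3.23·ey = (-3.1437,0.6844)

-3.14 0.68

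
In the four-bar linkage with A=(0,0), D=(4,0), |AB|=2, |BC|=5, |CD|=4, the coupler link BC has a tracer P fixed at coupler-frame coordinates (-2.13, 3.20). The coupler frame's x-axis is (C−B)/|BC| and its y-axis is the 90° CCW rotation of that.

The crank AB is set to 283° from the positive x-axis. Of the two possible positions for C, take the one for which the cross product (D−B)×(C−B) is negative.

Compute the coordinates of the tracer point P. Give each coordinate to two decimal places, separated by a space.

A=(0,0), D=(4.00,0)
B = A + 2.00·(cos283°, sin283°) = (0.4499, -1.9487)
|BD| = 4.0498
circle(B,5.00) ∩ circle(D,4.00): a=3.1361, h=3.8942
  candidates: C₊=(1.3251,2.9741) cross=15.771; C₋=(5.0729,-3.8534) cross=-15.771
  mode - wants cross < 0 → take C=(5.0729,-3.8534) (cross=-15.771)
ex = (C−B)/|BC| = (0.9246,-0.3809); ey = (0.3809,0.9246)
P = B + -2.13·ex + 3.20·ey = (-0.3005,1.8214)

-0.30 1.82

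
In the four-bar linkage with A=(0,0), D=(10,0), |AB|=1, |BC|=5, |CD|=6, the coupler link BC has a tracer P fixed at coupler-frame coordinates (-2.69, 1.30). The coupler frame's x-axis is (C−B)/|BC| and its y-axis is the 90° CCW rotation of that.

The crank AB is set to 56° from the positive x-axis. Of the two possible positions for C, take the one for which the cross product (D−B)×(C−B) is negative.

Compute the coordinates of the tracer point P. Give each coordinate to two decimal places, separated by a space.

-0.72 3.53

A=(0,0), D=(10.00,0)
B = A + 1.00·(cos56°, sin56°) = (0.5592, 0.8290)
|BD| = 9.4771
circle(B,5.00) ∩ circle(D,6.00): a=4.1582, h=2.7765
  candidates: C₊=(4.9444,3.2312) cross=26.314; C₋=(4.4586,-2.3006) cross=-26.314
  mode - wants cross < 0 → take C=(4.4586,-2.3006) (cross=-26.314)
ex = (C−B)/|BC| = (0.7799,-0.6259); ey = (0.6259,0.7799)
P = B + -2.69·ex + 1.30·ey = (-0.7250,3.5266)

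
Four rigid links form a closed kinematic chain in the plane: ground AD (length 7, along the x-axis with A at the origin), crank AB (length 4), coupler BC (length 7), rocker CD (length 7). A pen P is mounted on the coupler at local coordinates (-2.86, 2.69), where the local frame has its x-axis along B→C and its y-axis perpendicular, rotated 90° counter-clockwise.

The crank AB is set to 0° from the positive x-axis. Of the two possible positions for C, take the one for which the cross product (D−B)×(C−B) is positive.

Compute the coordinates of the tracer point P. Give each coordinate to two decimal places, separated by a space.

A=(0,0), D=(7.00,0)
B = A + 4.00·(cos0°, sin0°) = (4.0000, 0.0000)
|BD| = 3.0000
circle(B,7.00) ∩ circle(D,7.00): a=1.5000, h=6.8374
  candidates: C₊=(5.5000,6.8374) cross=20.512; C₋=(5.5000,-6.8374) cross=-20.512
  mode + wants cross > 0 → take C=(5.5000,6.8374) (cross=20.512)
ex = (C−B)/|BC| = (0.2143,0.9768); ey = (-0.9768,0.2143)
P = B + -2.86·ex + 2.69·ey = (0.7596,-2.2171)

0.76 -2.22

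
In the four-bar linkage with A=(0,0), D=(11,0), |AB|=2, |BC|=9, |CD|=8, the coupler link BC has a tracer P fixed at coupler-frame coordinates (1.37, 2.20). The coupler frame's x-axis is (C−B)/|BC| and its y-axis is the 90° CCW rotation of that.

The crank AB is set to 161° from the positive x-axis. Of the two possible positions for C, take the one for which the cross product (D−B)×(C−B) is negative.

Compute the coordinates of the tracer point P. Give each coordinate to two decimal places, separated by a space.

A=(0,0), D=(11.00,0)
B = A + 2.00·(cos161°, sin161°) = (-1.8910, 0.6511)
|BD| = 12.9075
circle(B,9.00) ∩ circle(D,8.00): a=7.1123, h=5.5150
  candidates: C₊=(5.4904,5.8004) cross=71.185; C₋=(4.9340,-5.2157) cross=-71.185
  mode - wants cross < 0 → take C=(4.9340,-5.2157) (cross=-71.185)
ex = (C−B)/|BC| = (0.7583,-0.6519); ey = (0.6519,0.7583)
P = B + 1.37·ex + 2.20·ey = (0.5820,1.4264)

0.58 1.43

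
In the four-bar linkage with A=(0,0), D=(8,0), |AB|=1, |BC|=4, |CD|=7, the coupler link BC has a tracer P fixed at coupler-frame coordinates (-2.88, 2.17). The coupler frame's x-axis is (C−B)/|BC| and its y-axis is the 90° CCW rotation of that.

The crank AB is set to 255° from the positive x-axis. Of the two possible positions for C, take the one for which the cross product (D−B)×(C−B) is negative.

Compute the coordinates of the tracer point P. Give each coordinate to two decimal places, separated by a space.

A=(0,0), D=(8.00,0)
B = A + 1.00·(cos255°, sin255°) = (-0.2588, -0.9659)
|BD| = 8.3151
circle(B,4.00) ∩ circle(D,7.00): a=2.1732, h=3.3581
  candidates: C₊=(1.5096,2.6219) cross=27.923; C₋=(2.2898,-4.0489) cross=-27.923
  mode - wants cross < 0 → take C=(2.2898,-4.0489) (cross=-27.923)
ex = (C−B)/|BC| = (0.6372,-0.7707); ey = (0.7707,0.6372)
P = B + -2.88·ex + 2.17·ey = (-0.4213,2.6364)

-0.42 2.64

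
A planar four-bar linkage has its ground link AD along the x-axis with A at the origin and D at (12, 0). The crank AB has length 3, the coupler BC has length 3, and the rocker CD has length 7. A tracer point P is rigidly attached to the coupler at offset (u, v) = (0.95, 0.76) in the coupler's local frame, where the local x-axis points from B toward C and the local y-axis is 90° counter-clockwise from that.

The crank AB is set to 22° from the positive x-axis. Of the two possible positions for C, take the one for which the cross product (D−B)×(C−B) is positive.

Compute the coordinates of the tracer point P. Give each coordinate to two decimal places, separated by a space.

A=(0,0), D=(12.00,0)
B = A + 3.00·(cos22°, sin22°) = (2.7816, 1.1238)
|BD| = 9.2867
circle(B,3.00) ∩ circle(D,7.00): a=2.4897, h=1.6737
  candidates: C₊=(5.4555,2.4839) cross=15.543; C₋=(5.0504,-0.8389) cross=-15.543
  mode + wants cross > 0 → take C=(5.4555,2.4839) (cross=15.543)
ex = (C−B)/|BC| = (0.8913,0.4534); ey = (-0.4534,0.8913)
P = B + 0.95·ex + 0.76·ey = (3.2838,2.2319)

3.28 2.23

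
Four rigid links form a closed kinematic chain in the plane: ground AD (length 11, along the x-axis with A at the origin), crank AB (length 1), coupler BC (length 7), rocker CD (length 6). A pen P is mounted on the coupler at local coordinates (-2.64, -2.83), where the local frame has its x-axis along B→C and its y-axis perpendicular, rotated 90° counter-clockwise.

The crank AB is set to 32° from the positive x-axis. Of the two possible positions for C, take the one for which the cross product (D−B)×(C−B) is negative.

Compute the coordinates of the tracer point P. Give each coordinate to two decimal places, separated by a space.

A=(0,0), D=(11.00,0)
B = A + 1.00·(cos32°, sin32°) = (0.8480, 0.5299)
|BD| = 10.1658
circle(B,7.00) ∩ circle(D,6.00): a=5.7223, h=4.0318
  candidates: C₊=(6.7727,4.2580) cross=40.986; C₋=(6.3524,-3.7947) cross=-40.986
  mode - wants cross < 0 → take C=(6.3524,-3.7947) (cross=-40.986)
ex = (C−B)/|BC| = (0.7863,-0.6178); ey = (0.6178,0.7863)
P = B + -2.64·ex + -2.83·ey = (-2.9763,-0.0644)

-2.98 -0.06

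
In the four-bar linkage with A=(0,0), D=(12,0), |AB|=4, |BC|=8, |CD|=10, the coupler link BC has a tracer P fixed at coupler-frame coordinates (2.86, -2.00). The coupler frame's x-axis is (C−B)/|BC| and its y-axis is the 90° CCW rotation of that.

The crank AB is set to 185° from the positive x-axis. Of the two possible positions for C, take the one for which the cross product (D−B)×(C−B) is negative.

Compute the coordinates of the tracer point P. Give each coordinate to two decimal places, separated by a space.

-2.49 -3.50

A=(0,0), D=(12.00,0)
B = A + 4.00·(cos185°, sin185°) = (-3.9848, -0.3486)
|BD| = 15.9886
circle(B,8.00) ∩ circle(D,10.00): a=6.8685, h=4.1017
  candidates: C₊=(2.7926,3.9019) cross=65.580; C₋=(2.9715,-4.2996) cross=-65.580
  mode - wants cross < 0 → take C=(2.9715,-4.2996) (cross=-65.580)
ex = (C−B)/|BC| = (0.8695,-0.4939); ey = (0.4939,0.8695)
P = B + 2.86·ex + -2.00·ey = (-2.4856,-3.5002)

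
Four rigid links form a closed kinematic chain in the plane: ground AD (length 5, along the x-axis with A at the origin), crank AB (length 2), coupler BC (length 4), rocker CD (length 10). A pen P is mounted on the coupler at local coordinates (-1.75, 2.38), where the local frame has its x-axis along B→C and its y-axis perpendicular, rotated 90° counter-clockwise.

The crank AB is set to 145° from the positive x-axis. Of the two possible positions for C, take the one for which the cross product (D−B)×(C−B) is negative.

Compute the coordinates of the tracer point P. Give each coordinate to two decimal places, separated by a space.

1.15 0.17

A=(0,0), D=(5.00,0)
B = A + 2.00·(cos145°, sin145°) = (-1.6383, 1.1472)
|BD| = 6.7367
circle(B,4.00) ∩ circle(D,10.00): a=-2.8662, h=2.7902
  candidates: C₊=(-3.9875,4.3846) cross=18.797; C₋=(-4.9377,-1.1142) cross=-18.797
  mode - wants cross < 0 → take C=(-4.9377,-1.1142) (cross=-18.797)
ex = (C−B)/|BC| = (-0.8249,-0.5653); ey = (0.5653,-0.8249)
P = B + -1.75·ex + 2.38·ey = (1.1507,0.1733)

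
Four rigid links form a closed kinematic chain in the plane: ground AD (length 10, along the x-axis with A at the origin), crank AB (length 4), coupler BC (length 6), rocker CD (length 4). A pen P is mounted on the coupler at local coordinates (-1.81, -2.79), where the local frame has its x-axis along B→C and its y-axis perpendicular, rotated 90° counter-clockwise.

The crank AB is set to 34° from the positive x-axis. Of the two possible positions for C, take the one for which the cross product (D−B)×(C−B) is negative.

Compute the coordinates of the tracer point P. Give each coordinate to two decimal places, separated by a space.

A=(0,0), D=(10.00,0)
B = A + 4.00·(cos34°, sin34°) = (3.3162, 2.2368)
|BD| = 7.0482
circle(B,6.00) ∩ circle(D,4.00): a=4.9429, h=3.4011
  candidates: C₊=(9.0829,3.8934) cross=23.972; C₋=(6.9242,-2.5572) cross=-23.972
  mode - wants cross < 0 → take C=(6.9242,-2.5572) (cross=-23.972)
ex = (C−B)/|BC| = (0.6013,-0.7990); ey = (0.7990,0.6013)
P = B + -1.81·ex + -2.79·ey = (-0.0015,2.0052)

-0.00 2.01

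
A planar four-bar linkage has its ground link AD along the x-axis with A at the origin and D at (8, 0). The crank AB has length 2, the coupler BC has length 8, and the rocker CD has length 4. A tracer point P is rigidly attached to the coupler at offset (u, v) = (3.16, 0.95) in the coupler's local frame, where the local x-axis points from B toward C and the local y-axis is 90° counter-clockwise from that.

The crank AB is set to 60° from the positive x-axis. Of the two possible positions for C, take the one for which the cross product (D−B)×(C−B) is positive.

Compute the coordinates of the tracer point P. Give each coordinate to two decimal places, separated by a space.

3.78 3.52

A=(0,0), D=(8.00,0)
B = A + 2.00·(cos60°, sin60°) = (1.0000, 1.7321)
|BD| = 7.2111
circle(B,8.00) ∩ circle(D,4.00): a=6.9338, h=3.9904
  candidates: C₊=(8.6892,3.9402) cross=28.775; C₋=(6.7723,-3.8069) cross=-28.775
  mode + wants cross > 0 → take C=(8.6892,3.9402) (cross=28.775)
ex = (C−B)/|BC| = (0.9612,0.2760); ey = (-0.2760,0.9612)
P = B + 3.16·ex + 0.95·ey = (3.7750,3.5174)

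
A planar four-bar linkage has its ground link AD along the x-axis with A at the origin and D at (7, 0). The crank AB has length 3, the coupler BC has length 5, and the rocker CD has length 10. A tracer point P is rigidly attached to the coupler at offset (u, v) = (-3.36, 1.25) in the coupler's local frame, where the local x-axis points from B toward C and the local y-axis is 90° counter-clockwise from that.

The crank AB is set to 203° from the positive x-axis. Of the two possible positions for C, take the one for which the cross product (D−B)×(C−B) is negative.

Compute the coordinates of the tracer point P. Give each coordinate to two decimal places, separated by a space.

-2.71 2.41

A=(0,0), D=(7.00,0)
B = A + 3.00·(cos203°, sin203°) = (-2.7615, -1.1722)
|BD| = 9.8316
circle(B,5.00) ∩ circle(D,10.00): a=1.1016, h=4.8771
  candidates: C₊=(-2.2493,3.8015) cross=47.950; C₋=(-1.0863,-5.8832) cross=-47.950
  mode - wants cross < 0 → take C=(-1.0863,-5.8832) (cross=-47.950)
ex = (C−B)/|BC| = (0.3350,-0.9422); ey = (0.9422,0.3350)
P = B + -3.36·ex + 1.25·ey = (-2.7095,2.4124)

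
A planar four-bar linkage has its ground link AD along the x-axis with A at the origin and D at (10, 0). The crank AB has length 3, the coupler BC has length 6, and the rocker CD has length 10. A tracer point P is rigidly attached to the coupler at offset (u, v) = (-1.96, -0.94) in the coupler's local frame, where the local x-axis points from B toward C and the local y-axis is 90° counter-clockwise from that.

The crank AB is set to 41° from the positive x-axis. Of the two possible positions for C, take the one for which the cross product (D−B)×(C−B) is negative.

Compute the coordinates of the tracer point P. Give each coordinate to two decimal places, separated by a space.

1.84 4.10

A=(0,0), D=(10.00,0)
B = A + 3.00·(cos41°, sin41°) = (2.2641, 1.9682)
|BD| = 7.9823
circle(B,6.00) ∩ circle(D,10.00): a=-0.0177, h=6.0000
  candidates: C₊=(3.7264,7.7873) cross=47.894; C₋=(0.7676,-3.8422) cross=-47.894
  mode - wants cross < 0 → take C=(0.7676,-3.8422) (cross=-47.894)
ex = (C−B)/|BC| = (-0.2494,-0.9684); ey = (0.9684,-0.2494)
P = B + -1.96·ex + -0.94·ey = (1.8427,4.1007)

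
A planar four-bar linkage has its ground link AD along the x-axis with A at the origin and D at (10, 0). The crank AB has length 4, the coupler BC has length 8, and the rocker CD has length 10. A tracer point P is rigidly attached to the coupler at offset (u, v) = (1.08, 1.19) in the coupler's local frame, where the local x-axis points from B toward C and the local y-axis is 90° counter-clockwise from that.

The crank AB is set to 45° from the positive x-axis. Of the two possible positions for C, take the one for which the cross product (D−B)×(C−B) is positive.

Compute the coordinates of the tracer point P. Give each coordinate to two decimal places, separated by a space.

2.40 4.38

A=(0,0), D=(10.00,0)
B = A + 4.00·(cos45°, sin45°) = (2.8284, 2.8284)
|BD| = 7.7092
circle(B,8.00) ∩ circle(D,10.00): a=1.5197, h=7.8543
  candidates: C₊=(7.1238,9.5775) cross=60.550; C₋=(1.3605,-5.0357) cross=-60.550
  mode + wants cross > 0 → take C=(7.1238,9.5775) (cross=60.550)
ex = (C−B)/|BC| = (0.5369,0.8436); ey = (-0.8436,0.5369)
P = B + 1.08·ex + 1.19·ey = (2.4044,4.3785)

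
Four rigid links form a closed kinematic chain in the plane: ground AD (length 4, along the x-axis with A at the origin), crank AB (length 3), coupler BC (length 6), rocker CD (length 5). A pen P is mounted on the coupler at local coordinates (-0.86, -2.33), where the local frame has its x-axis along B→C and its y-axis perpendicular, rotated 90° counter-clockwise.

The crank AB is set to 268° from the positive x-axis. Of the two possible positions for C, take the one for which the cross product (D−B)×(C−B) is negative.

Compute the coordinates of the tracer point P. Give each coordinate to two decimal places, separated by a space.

A=(0,0), D=(4.00,0)
B = A + 3.00·(cos268°, sin268°) = (-0.1047, -2.9982)
|BD| = 5.0831
circle(B,6.00) ∩ circle(D,5.00): a=3.6236, h=4.7822
  candidates: C₊=(0.0007,3.0009) cross=24.308; C₋=(5.6421,-4.7226) cross=-24.308
  mode - wants cross < 0 → take C=(5.6421,-4.7226) (cross=-24.308)
ex = (C−B)/|BC| = (0.9578,-0.2874); ey = (0.2874,0.9578)
P = B + -0.86·ex + -2.33·ey = (-1.5981,-4.9827)

-1.60 -4.98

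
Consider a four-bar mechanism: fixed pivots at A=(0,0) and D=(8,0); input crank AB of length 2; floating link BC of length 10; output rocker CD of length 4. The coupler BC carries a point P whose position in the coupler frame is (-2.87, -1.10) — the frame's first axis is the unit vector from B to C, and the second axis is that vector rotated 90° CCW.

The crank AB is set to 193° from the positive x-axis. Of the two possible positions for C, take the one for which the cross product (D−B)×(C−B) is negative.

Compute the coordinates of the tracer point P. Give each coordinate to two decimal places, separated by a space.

A=(0,0), D=(8.00,0)
B = A + 2.00·(cos193°, sin193°) = (-1.9487, -0.4499)
|BD| = 9.9589
circle(B,10.00) ∩ circle(D,4.00): a=9.1968, h=3.9267
  candidates: C₊=(7.0613,3.8883) cross=39.106; C₋=(7.4160,-3.9571) cross=-39.106
  mode - wants cross < 0 → take C=(7.4160,-3.9571) (cross=-39.106)
ex = (C−B)/|BC| = (0.9365,-0.3507); ey = (0.3507,0.9365)
P = B + -2.87·ex + -1.10·ey = (-5.0222,-0.4734)

-5.02 -0.47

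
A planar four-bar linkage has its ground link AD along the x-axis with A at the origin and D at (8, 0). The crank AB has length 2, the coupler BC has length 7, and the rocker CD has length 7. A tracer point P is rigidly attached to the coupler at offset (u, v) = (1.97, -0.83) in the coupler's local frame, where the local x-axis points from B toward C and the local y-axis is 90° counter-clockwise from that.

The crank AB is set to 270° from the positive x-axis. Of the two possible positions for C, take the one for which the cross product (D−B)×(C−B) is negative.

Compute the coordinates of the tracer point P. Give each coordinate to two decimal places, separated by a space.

A=(0,0), D=(8.00,0)
B = A + 2.00·(cos270°, sin270°) = (-0.0000, -2.0000)
|BD| = 8.2462
circle(B,7.00) ∩ circle(D,7.00): a=4.1231, h=5.6569
  candidates: C₊=(2.6280,4.4880) cross=46.648; C₋=(5.3720,-6.4880) cross=-46.648
  mode - wants cross < 0 → take C=(5.3720,-6.4880) (cross=-46.648)
ex = (C−B)/|BC| = (0.7674,-0.6411); ey = (0.6411,0.7674)
P = B + 1.97·ex + -0.83·ey = (0.9797,-3.9000)

0.98 -3.90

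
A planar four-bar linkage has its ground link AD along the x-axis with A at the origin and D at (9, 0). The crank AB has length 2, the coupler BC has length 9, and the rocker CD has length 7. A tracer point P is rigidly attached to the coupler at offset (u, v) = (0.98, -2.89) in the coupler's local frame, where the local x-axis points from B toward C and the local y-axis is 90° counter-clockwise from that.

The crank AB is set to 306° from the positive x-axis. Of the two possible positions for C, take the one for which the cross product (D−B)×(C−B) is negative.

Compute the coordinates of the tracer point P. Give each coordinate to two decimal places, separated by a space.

A=(0,0), D=(9.00,0)
B = A + 2.00·(cos306°, sin306°) = (1.1756, -1.6180)
|BD| = 7.9900
circle(B,9.00) ∩ circle(D,7.00): a=5.9975, h=6.7104
  candidates: C₊=(5.6899,6.1679) cross=53.616; C₋=(8.4077,-6.9749) cross=-53.616
  mode - wants cross < 0 → take C=(8.4077,-6.9749) (cross=-53.616)
ex = (C−B)/|BC| = (0.8036,-0.5952); ey = (0.5952,0.8036)
P = B + 0.98·ex + -2.89·ey = (0.2429,-4.5237)

0.24 -4.52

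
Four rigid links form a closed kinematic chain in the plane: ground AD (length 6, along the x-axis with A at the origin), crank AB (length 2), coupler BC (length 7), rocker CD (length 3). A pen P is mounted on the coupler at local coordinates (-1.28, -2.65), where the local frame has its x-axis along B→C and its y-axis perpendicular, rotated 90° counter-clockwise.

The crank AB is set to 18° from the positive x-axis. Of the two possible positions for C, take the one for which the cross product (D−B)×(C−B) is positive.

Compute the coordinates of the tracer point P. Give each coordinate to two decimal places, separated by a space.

A=(0,0), D=(6.00,0)
B = A + 2.00·(cos18°, sin18°) = (1.9021, 0.6180)
|BD| = 4.1442
circle(B,7.00) ∩ circle(D,3.00): a=6.8981, h=1.1900
  candidates: C₊=(8.9005,0.7660) cross=4.932; C₋=(8.5456,-1.5874) cross=-4.932
  mode + wants cross > 0 → take C=(8.9005,0.7660) (cross=4.932)
ex = (C−B)/|BC| = (0.9998,0.0211); ey = (-0.0211,0.9998)
P = B + -1.28·ex + -2.65·ey = (0.6784,-2.0584)

0.68 -2.06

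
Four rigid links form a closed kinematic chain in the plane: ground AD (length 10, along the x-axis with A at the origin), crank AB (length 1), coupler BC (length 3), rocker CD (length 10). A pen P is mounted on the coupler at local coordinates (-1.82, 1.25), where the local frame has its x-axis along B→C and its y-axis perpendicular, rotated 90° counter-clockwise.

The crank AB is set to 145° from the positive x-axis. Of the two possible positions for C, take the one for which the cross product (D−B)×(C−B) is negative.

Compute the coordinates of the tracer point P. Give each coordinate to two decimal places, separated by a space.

A=(0,0), D=(10.00,0)
B = A + 1.00·(cos145°, sin145°) = (-0.8192, 0.5736)
|BD| = 10.8343
circle(B,3.00) ∩ circle(D,10.00): a=1.2176, h=2.7418
  candidates: C₊=(0.5419,3.2471) cross=29.706; C₋=(0.2516,-2.2288) cross=-29.706
  mode - wants cross < 0 → take C=(0.2516,-2.2288) (cross=-29.706)
ex = (C−B)/|BC| = (0.3569,-0.9341); ey = (0.9341,0.3569)
P = B + -1.82·ex + 1.25·ey = (-0.3010,2.7198)

-0.30 2.72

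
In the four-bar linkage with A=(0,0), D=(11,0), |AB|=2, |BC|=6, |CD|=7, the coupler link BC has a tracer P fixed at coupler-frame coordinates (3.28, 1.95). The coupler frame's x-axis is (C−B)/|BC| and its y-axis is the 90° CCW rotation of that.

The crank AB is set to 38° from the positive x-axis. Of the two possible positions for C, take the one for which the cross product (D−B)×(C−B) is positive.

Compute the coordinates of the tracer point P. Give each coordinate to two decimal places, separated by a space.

A=(0,0), D=(11.00,0)
B = A + 2.00·(cos38°, sin38°) = (1.5760, 1.2313)
|BD| = 9.5041
circle(B,6.00) ∩ circle(D,7.00): a=4.0681, h=4.4103
  candidates: C₊=(6.1812,5.0774) cross=41.915; C₋=(5.0385,-3.6688) cross=-41.915
  mode + wants cross > 0 → take C=(6.1812,5.0774) (cross=41.915)
ex = (C−B)/|BC| = (0.7675,0.6410); ey = (-0.6410,0.7675)
P = B + 3.28·ex + 1.95·ey = (2.8436,4.8305)

2.84 4.83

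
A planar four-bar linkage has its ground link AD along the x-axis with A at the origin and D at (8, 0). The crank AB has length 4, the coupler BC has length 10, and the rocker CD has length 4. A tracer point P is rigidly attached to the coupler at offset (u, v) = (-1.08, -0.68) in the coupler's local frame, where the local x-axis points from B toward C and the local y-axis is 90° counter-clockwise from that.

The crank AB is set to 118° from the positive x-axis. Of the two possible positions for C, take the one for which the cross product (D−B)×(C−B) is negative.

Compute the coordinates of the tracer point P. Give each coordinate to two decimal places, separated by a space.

A=(0,0), D=(8.00,0)
B = A + 4.00·(cos118°, sin118°) = (-1.8779, 3.5318)
|BD| = 10.4903
circle(B,10.00) ∩ circle(D,4.00): a=9.2488, h=3.8025
  candidates: C₊=(8.1112,3.9985) cross=39.889; C₋=(5.5508,-3.1625) cross=-39.889
  mode - wants cross < 0 → take C=(5.5508,-3.1625) (cross=-39.889)
ex = (C−B)/|BC| = (0.7429,-0.6694); ey = (0.6694,0.7429)
P = B + -1.08·ex + -0.68·ey = (-3.1354,3.7496)

-3.14 3.75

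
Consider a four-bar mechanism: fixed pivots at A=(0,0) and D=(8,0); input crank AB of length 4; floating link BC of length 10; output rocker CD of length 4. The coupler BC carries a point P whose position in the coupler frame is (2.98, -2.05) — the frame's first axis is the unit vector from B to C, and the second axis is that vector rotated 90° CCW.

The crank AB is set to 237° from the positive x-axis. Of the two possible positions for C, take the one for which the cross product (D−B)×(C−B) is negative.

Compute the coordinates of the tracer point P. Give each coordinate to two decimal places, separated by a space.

0.66 -5.59

A=(0,0), D=(8.00,0)
B = A + 4.00·(cos237°, sin237°) = (-2.1786, -3.3547)
|BD| = 10.7171
circle(B,10.00) ∩ circle(D,4.00): a=9.2775, h=3.7320
  candidates: C₊=(5.4646,3.0938) cross=39.996; C₋=(7.8009,-3.9950) cross=-39.996
  mode - wants cross < 0 → take C=(7.8009,-3.9950) (cross=-39.996)
ex = (C−B)/|BC| = (0.9979,-0.0640); ey = (0.0640,0.9979)
P = B + 2.98·ex + -2.05·ey = (0.6641,-5.5913)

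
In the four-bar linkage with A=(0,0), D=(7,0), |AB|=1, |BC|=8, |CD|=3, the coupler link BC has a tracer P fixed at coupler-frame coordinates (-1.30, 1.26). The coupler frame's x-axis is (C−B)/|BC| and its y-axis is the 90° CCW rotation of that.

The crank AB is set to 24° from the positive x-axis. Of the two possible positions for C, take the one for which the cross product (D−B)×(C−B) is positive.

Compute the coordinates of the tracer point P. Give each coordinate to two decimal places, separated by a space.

-0.67 1.28

A=(0,0), D=(7.00,0)
B = A + 1.00·(cos24°, sin24°) = (0.9135, 0.4067)
|BD| = 6.1000
circle(B,8.00) ∩ circle(D,3.00): a=7.5582, h=2.6218
  candidates: C₊=(8.6297,2.5187) cross=15.993; C₋=(8.2801,-2.7132) cross=-15.993
  mode + wants cross > 0 → take C=(8.6297,2.5187) (cross=15.993)
ex = (C−B)/|BC| = (0.9645,0.2640); ey = (-0.2640,0.9645)
P = B + -1.30·ex + 1.26·ey = (-0.6730,1.2788)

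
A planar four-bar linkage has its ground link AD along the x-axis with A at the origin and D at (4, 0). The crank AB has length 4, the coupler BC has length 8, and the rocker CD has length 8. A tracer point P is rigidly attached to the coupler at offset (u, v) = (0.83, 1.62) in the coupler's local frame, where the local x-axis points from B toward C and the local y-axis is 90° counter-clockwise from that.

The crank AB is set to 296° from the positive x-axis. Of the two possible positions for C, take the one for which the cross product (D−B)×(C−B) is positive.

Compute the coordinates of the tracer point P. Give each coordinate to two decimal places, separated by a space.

A=(0,0), D=(4.00,0)
B = A + 4.00·(cos296°, sin296°) = (1.7535, -3.5952)
|BD| = 4.2394
circle(B,8.00) ∩ circle(D,8.00): a=2.1197, h=7.7141
  candidates: C₊=(-3.6652,2.2902) cross=32.703; C₋=(9.4186,-5.8854) cross=-32.703
  mode + wants cross > 0 → take C=(-3.6652,2.2902) (cross=32.703)
ex = (C−B)/|BC| = (-0.6773,0.7357); ey = (-0.7357,-0.6773)
P = B + 0.83·ex + 1.62·ey = (-0.0005,-4.0818)

-0.00 -4.08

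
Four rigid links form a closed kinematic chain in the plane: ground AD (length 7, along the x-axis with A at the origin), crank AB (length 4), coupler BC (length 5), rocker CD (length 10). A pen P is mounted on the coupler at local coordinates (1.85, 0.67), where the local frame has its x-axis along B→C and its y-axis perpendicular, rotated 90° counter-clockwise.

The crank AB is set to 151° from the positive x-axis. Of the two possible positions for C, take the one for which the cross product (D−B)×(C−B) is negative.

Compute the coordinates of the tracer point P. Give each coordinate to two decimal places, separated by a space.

A=(0,0), D=(7.00,0)
B = A + 4.00·(cos151°, sin151°) = (-3.4985, 1.9392)
|BD| = 10.6761
circle(B,5.00) ∩ circle(D,10.00): a=1.8255, h=4.6548
  candidates: C₊=(-0.8578,6.1850) cross=49.695; C₋=(-2.5489,-2.9698) cross=-49.695
  mode - wants cross < 0 → take C=(-2.5489,-2.9698) (cross=-49.695)
ex = (C−B)/|BC| = (0.1899,-0.9818); ey = (0.9818,0.1899)
P = B + 1.85·ex + 0.67·ey = (-2.4893,0.2502)

-2.49 0.25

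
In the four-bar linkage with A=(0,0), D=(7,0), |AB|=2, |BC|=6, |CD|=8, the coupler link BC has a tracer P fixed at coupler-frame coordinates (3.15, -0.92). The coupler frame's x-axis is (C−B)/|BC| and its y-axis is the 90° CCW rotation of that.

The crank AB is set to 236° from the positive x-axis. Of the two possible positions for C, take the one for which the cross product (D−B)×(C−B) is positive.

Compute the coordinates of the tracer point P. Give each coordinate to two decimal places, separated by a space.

0.47 1.22

A=(0,0), D=(7.00,0)
B = A + 2.00·(cos236°, sin236°) = (-1.1184, -1.6581)
|BD| = 8.2860
circle(B,6.00) ∩ circle(D,8.00): a=2.4534, h=5.4755
  candidates: C₊=(0.1897,4.1976) cross=45.370; C₋=(2.3811,-6.5319) cross=-45.370
  mode + wants cross > 0 → take C=(0.1897,4.1976) (cross=45.370)
ex = (C−B)/|BC| = (0.2180,0.9759); ey = (-0.9759,0.2180)
P = B + 3.15·ex + -0.92·ey = (0.4662,1.2156)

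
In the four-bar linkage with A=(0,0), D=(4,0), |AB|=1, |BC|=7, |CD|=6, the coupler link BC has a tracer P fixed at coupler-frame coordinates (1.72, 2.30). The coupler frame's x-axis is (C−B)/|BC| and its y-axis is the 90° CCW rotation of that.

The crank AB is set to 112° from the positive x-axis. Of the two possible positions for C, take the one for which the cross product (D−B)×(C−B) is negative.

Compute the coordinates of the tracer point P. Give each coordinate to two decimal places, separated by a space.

A=(0,0), D=(4.00,0)
B = A + 1.00·(cos112°, sin112°) = (-0.3746, 0.9272)
|BD| = 4.4718
circle(B,7.00) ∩ circle(D,6.00): a=3.6895, h=5.9488
  candidates: C₊=(4.4681,5.9817) cross=26.602; C₋=(2.0012,-5.6573) cross=-26.602
  mode - wants cross < 0 → take C=(2.0012,-5.6573) (cross=-26.602)
ex = (C−B)/|BC| = (0.3394,-0.9406); ey = (0.9406,0.3394)
P = B + 1.72·ex + 2.30·ey = (2.3726,0.0899)

2.37 0.09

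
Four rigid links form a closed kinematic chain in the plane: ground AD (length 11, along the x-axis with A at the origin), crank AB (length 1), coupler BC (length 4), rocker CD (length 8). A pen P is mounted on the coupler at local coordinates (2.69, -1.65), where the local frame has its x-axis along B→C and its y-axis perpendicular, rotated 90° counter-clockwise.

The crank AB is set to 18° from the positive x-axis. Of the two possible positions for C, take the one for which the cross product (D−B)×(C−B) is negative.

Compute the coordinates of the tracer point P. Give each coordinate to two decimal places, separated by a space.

A=(0,0), D=(11.00,0)
B = A + 1.00·(cos18°, sin18°) = (0.9511, 0.3090)
|BD| = 10.0537
circle(B,4.00) ∩ circle(D,8.00): a=2.6397, h=3.0054
  candidates: C₊=(3.6818,3.2318) cross=30.215; C₋=(3.4971,-2.7761) cross=-30.215
  mode - wants cross < 0 → take C=(3.4971,-2.7761) (cross=-30.215)
ex = (C−B)/|BC| = (0.6365,-0.7713); ey = (0.7713,0.6365)
P = B + 2.69·ex + -1.65·ey = (1.3907,-2.8159)

1.39 -2.82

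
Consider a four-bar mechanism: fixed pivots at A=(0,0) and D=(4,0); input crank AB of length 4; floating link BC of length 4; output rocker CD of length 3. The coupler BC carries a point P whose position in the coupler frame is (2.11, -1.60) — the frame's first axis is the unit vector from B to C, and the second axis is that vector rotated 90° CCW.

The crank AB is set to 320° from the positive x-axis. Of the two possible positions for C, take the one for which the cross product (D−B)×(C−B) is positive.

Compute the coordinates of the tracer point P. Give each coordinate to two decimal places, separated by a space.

A=(0,0), D=(4.00,0)
B = A + 4.00·(cos320°, sin320°) = (3.0642, -2.5712)
|BD| = 2.7362
circle(B,4.00) ∩ circle(D,3.00): a=2.6472, h=2.9987
  candidates: C₊=(1.1517,0.9421) cross=8.205; C₋=(6.7874,-1.1092) cross=-8.205
  mode + wants cross > 0 → take C=(1.1517,0.9421) (cross=8.205)
ex = (C−B)/|BC| = (-0.4781,0.8783); ey = (-0.8783,-0.4781)
P = B + 2.11·ex + -1.60·ey = (3.4607,0.0470)

3.46 0.05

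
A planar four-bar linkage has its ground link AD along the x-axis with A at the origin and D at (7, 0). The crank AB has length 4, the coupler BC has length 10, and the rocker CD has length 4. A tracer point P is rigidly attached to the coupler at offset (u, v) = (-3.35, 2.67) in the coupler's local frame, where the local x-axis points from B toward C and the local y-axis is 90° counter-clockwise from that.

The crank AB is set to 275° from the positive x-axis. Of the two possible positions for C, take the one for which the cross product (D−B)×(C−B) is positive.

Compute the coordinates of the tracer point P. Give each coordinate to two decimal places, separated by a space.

-3.81 -5.02

A=(0,0), D=(7.00,0)
B = A + 4.00·(cos275°, sin275°) = (0.3486, -3.9848)
|BD| = 7.7537
circle(B,10.00) ∩ circle(D,4.00): a=9.2936, h=3.6917
  candidates: C₊=(6.4238,3.9583) cross=28.624; C₋=(10.2183,-2.3754) cross=-28.624
  mode + wants cross > 0 → take C=(6.4238,3.9583) (cross=28.624)
ex = (C−B)/|BC| = (0.6075,0.7943); ey = (-0.7943,0.6075)
P = B + -3.35·ex + 2.67·ey = (-3.8074,-5.0236)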